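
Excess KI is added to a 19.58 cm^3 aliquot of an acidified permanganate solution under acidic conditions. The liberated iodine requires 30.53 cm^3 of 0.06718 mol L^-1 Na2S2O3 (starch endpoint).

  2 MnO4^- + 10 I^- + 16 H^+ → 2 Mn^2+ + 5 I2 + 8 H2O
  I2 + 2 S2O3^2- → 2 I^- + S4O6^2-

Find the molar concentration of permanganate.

n(S2O3^2-) = 0.03053 × 0.06718 = 2.051 × 10^-3 mol
n(I2) = n(S2O3^2-)/2 = 1.026 × 10^-3 mol
From the 2:5 ratio, n(MnO4^-) in the aliquot = 2/5 × 1.026 × 10^-3 = 4.102 × 10^-4 mol
[MnO4^-] = 4.102 × 10^-4 / 0.01958 = 0.02095 mol/L

0.02095 mol/L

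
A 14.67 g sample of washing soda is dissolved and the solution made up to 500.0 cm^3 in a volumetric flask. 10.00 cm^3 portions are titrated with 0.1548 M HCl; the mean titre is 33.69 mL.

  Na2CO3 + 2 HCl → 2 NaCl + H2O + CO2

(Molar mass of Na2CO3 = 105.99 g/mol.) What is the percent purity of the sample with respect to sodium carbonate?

n(HCl) per titration = 0.03369 × 0.1548 = 5.215 × 10^-3 mol
From the 1:2 ratio, n(Na2CO3) in each aliquot = 1/2 × 5.215 × 10^-3 = 2.608 × 10^-3 mol
n(Na2CO3) in the whole flask = 2.608 × 10^-3 × 500.0/10.00 = 0.1304 mol
mass of Na2CO3 = 0.1304 × 105.99 = 13.82 g
% Na2CO3 = 13.82 / 14.67 × 100 = 94.20 %

94.20 %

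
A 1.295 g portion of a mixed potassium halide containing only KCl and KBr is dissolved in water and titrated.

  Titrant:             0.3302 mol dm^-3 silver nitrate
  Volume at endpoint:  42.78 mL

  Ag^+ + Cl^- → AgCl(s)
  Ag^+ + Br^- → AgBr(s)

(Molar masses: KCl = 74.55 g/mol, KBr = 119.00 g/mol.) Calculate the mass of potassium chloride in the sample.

0.6474 g

n(AgNO3) = 0.04278 × 0.3302 = 0.01413 mol
Let x = n(KCl), y = n(KBr).
Titrant: 1x + 1y = 0.01413;  mass: 74.55x + 119.00y = 1.295
Solving, x = 8.684 × 10^-3 mol, y = 5.442 × 10^-3 mol
mass of KCl = 8.684 × 10^-3 × 74.55 = 0.6474 g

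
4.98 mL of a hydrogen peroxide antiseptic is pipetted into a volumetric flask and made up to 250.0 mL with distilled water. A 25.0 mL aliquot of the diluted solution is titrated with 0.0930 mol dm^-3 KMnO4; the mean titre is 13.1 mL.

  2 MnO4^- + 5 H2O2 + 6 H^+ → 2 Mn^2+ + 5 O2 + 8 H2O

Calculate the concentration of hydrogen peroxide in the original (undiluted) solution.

6.12 mol/L

n(KMnO4) = 0.0131 × 0.0930 = 1.22 × 10^-3 mol
From the 5:2 ratio, n(H2O2) in the aliquot = 5/2 × 1.22 × 10^-3 = 3.05 × 10^-3 mol
[H2O2]_dilute = 3.05 × 10^-3 / 0.0250 = 0.122 mol/L
Dilution factor = 250.0 / 4.98 = 50.20
[H2O2]_stock = 0.122 × 50.20 = 6.12 mol/L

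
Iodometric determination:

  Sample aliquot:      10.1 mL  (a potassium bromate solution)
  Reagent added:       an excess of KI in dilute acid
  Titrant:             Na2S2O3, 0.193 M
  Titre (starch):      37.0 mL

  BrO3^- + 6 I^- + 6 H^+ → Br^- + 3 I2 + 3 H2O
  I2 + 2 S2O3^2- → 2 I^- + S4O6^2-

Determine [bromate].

n(S2O3^2-) = 0.0370 × 0.193 = 7.14 × 10^-3 mol
n(I2) = n(S2O3^2-)/2 = 3.57 × 10^-3 mol
From the 1:3 ratio, n(BrO3^-) in the aliquot = 1/3 × 3.57 × 10^-3 = 1.19 × 10^-3 mol
[BrO3^-] = 1.19 × 10^-3 / 0.0101 = 0.118 mol/L

0.118 M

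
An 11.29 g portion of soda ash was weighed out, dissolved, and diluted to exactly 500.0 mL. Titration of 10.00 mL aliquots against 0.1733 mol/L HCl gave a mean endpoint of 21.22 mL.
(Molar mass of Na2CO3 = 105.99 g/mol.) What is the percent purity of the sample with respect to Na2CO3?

Na2CO3 + 2 HCl → 2 NaCl + H2O + CO2
n(HCl) per titration = 0.02122 × 0.1733 = 3.677 × 10^-3 mol
From the 1:2 ratio, n(Na2CO3) in each aliquot = 1/2 × 3.677 × 10^-3 = 1.839 × 10^-3 mol
n(Na2CO3) in the whole flask = 1.839 × 10^-3 × 500.0/10.00 = 0.09194 mol
mass of Na2CO3 = 0.09194 × 105.99 = 9.744 g
% Na2CO3 = 9.744 / 11.29 × 100 = 86.31 %

86.31 %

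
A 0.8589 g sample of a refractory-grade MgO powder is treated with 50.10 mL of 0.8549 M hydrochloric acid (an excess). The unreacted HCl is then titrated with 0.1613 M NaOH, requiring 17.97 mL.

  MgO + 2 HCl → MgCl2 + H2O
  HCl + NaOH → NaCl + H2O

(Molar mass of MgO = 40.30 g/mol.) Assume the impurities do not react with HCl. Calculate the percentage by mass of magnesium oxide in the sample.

n(HCl) added = 0.05010 × 0.8549 = 0.04283 mol
n(NaOH) used in back-titration = 0.01797 × 0.1613 = 2.899 × 10^-3 mol
n(HCl) left over = 2.899 × 10^-3 mol (1:1 ratio)
n(HCl) consumed by analyte = 0.04283 − 2.899 × 10^-3 = 0.03993 mol
From the 1:2 ratio, n(MgO) = 1/2 × 0.03993 = 0.01997 mol
mass of MgO = 0.01997 × 40.30 = 0.8046 g
% MgO = 0.8046 / 0.8589 × 100 = 93.68 %

93.68 %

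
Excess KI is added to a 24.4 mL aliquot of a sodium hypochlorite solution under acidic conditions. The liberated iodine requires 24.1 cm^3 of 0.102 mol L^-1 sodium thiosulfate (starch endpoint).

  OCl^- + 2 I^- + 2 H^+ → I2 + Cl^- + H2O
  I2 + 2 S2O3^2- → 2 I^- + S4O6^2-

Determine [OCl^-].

n(S2O3^2-) = 0.0241 × 0.102 = 2.46 × 10^-3 mol
n(I2) = n(S2O3^2-)/2 = 1.23 × 10^-3 mol
n(OCl^-) in the aliquot = 1.23 × 10^-3 mol (1:1 ratio)
[OCl^-] = 1.23 × 10^-3 / 0.0244 = 0.0504 mol/L

0.0504 mol/L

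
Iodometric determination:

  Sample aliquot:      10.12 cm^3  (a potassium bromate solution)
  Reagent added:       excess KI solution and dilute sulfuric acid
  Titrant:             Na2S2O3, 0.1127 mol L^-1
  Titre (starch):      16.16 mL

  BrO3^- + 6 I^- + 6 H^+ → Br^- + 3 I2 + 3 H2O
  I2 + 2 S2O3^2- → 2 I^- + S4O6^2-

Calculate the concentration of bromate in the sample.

n(S2O3^2-) = 0.01616 × 0.1127 = 1.821 × 10^-3 mol
n(I2) = n(S2O3^2-)/2 = 9.106 × 10^-4 mol
From the 1:3 ratio, n(BrO3^-) in the aliquot = 1/3 × 9.106 × 10^-4 = 3.035 × 10^-4 mol
[BrO3^-] = 3.035 × 10^-4 / 0.01012 = 0.02999 mol/L

0.02999 mol/L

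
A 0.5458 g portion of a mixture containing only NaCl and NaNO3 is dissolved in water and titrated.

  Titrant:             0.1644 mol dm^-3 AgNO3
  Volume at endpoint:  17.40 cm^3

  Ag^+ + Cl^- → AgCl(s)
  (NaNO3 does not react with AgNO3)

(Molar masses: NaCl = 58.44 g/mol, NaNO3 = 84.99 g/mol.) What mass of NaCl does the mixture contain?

0.1672 g

n(AgNO3) = 0.01740 × 0.1644 = 2.861 × 10^-3 mol
Let x = n(NaCl), y = n(NaNO3).
Titrant: 1x = 2.861 × 10^-3;  mass: 58.44x + 84.99y = 0.5458
Solving, x = 2.861 × 10^-3 mol, y = 4.455 × 10^-3 mol
mass of NaCl = 2.861 × 10^-3 × 58.44 = 0.1672 g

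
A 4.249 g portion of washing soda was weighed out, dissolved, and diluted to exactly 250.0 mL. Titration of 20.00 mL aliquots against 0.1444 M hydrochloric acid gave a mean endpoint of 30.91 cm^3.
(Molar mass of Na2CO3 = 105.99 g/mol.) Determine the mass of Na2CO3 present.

Na2CO3 + 2 HCl → 2 NaCl + H2O + CO2
n(HCl) per titration = 0.03091 × 0.1444 = 4.463 × 10^-3 mol
From the 1:2 ratio, n(Na2CO3) in each aliquot = 1/2 × 4.463 × 10^-3 = 2.232 × 10^-3 mol
n(Na2CO3) in the whole flask = 2.232 × 10^-3 × 250.0/20.00 = 0.02790 mol
mass of Na2CO3 = 0.02790 × 105.99 = 2.957 g

2.957 g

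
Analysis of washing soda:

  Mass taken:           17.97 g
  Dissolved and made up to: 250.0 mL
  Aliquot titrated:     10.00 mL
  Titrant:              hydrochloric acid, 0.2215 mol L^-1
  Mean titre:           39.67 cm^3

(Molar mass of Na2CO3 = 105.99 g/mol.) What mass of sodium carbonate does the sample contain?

11.64 g

Na2CO3 + 2 HCl → 2 NaCl + H2O + CO2
n(HCl) per titration = 0.03967 × 0.2215 = 8.787 × 10^-3 mol
From the 1:2 ratio, n(Na2CO3) in each aliquot = 1/2 × 8.787 × 10^-3 = 4.393 × 10^-3 mol
n(Na2CO3) in the whole flask = 4.393 × 10^-3 × 250.0/10.00 = 0.1098 mol
mass of Na2CO3 = 0.1098 × 105.99 = 11.64 g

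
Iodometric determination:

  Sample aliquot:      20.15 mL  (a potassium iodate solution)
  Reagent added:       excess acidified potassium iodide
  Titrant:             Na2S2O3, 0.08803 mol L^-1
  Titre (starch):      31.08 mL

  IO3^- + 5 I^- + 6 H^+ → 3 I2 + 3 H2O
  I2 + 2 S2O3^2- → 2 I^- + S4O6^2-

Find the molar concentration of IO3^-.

n(S2O3^2-) = 0.03108 × 0.08803 = 2.736 × 10^-3 mol
n(I2) = n(S2O3^2-)/2 = 1.368 × 10^-3 mol
From the 1:3 ratio, n(IO3^-) in the aliquot = 1/3 × 1.368 × 10^-3 = 4.560 × 10^-4 mol
[IO3^-] = 4.560 × 10^-4 / 0.02015 = 0.02263 mol/L

0.02263 mol/L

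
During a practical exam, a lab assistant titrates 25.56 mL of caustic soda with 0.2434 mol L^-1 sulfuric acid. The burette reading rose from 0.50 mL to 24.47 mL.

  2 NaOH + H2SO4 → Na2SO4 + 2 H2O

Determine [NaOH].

0.4565 mol/L

n(H2SO4) = 0.02397 L × 0.2434 mol/L = 5.834 × 10^-3 mol
From the 2:1 mole ratio, n(NaOH) = 2/1 × 5.834 × 10^-3 = 0.01167 mol
[NaOH] = 0.01167 mol / 0.02556 L = 0.4565 mol/L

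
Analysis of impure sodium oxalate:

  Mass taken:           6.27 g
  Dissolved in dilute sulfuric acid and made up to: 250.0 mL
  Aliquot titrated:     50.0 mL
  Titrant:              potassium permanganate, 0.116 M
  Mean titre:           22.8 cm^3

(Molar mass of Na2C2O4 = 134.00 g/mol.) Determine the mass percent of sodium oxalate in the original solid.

70.7 %

2 MnO4^- + 5 C2O4^2- + 16 H^+ → 2 Mn^2+ + 10 CO2 + 8 H2O
n(KMnO4) per titration = 0.0228 × 0.116 = 2.64 × 10^-3 mol
From the 5:2 ratio, n(Na2C2O4) in each aliquot = 5/2 × 2.64 × 10^-3 = 6.61 × 10^-3 mol
n(Na2C2O4) in the whole flask = 6.61 × 10^-3 × 250.0/50.0 = 0.0331 mol
mass of Na2C2O4 = 0.0331 × 134.00 = 4.43 g
% Na2C2O4 = 4.43 / 6.27 × 100 = 70.7 %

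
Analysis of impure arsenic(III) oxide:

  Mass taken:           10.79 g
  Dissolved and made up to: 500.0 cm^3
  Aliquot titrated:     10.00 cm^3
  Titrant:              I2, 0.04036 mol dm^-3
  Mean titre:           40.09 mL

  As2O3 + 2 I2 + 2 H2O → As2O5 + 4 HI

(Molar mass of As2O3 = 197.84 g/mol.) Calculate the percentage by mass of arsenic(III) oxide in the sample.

74.17 %

n(I2) per titration = 0.04009 × 0.04036 = 1.618 × 10^-3 mol
From the 1:2 ratio, n(As2O3) in each aliquot = 1/2 × 1.618 × 10^-3 = 8.090 × 10^-4 mol
n(As2O3) in the whole flask = 8.090 × 10^-4 × 500.0/10.00 = 0.04045 mol
mass of As2O3 = 0.04045 × 197.84 = 8.003 g
% As2O3 = 8.003 / 10.79 × 100 = 74.17 %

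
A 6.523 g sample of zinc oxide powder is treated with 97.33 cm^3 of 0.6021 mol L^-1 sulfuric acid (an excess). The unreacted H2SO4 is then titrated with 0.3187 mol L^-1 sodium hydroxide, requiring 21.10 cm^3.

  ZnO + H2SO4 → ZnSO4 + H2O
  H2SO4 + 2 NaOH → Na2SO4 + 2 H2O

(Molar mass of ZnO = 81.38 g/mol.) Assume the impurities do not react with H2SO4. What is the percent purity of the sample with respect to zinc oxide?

68.92 %

n(H2SO4) added = 0.09733 × 0.6021 = 0.05860 mol
n(NaOH) used in back-titration = 0.02110 × 0.3187 = 6.725 × 10^-3 mol
From the 1:2 ratio, n(H2SO4) left over = 1/2 × 6.725 × 10^-3 = 3.362 × 10^-3 mol
n(H2SO4) consumed by analyte = 0.05860 − 3.362 × 10^-3 = 0.05524 mol
n(ZnO) = 0.05524 mol (1:1 ratio)
mass of ZnO = 0.05524 × 81.38 = 4.495 g
% ZnO = 4.495 / 6.523 × 100 = 68.92 %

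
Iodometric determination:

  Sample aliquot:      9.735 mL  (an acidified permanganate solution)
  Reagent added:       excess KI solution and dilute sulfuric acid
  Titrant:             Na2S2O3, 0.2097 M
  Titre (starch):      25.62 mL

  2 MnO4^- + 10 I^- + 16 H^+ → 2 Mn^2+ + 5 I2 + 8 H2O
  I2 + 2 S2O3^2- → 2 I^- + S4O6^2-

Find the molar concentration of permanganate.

0.1104 M

n(S2O3^2-) = 0.02562 × 0.2097 = 5.373 × 10^-3 mol
n(I2) = n(S2O3^2-)/2 = 2.686 × 10^-3 mol
From the 2:5 ratio, n(MnO4^-) in the aliquot = 2/5 × 2.686 × 10^-3 = 1.075 × 10^-3 mol
[MnO4^-] = 1.075 × 10^-3 / 0.009735 = 0.1104 mol/L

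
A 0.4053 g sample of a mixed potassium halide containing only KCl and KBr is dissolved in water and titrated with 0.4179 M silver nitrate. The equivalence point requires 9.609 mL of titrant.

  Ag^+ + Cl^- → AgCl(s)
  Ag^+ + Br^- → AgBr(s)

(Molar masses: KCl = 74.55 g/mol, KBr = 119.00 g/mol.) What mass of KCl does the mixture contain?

n(AgNO3) = 0.009609 × 0.4179 = 4.016 × 10^-3 mol
Let x = n(KCl), y = n(KBr).
Titrant: 1x + 1y = 4.016 × 10^-3;  mass: 74.55x + 119.00y = 0.4053
Solving, x = 1.632 × 10^-3 mol, y = 2.383 × 10^-3 mol
mass of KCl = 1.632 × 10^-3 × 74.55 = 0.1217 g

0.1217 g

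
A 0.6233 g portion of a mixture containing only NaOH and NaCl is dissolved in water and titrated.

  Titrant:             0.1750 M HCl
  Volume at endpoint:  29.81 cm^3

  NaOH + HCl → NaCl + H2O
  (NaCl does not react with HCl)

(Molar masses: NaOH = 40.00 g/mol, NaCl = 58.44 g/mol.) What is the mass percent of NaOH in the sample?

n(HCl) = 0.02981 × 0.1750 = 5.217 × 10^-3 mol
Let x = n(NaOH), y = n(NaCl).
Titrant: 1x = 5.217 × 10^-3;  mass: 40.00x + 58.44y = 0.6233
Solving, x = 5.217 × 10^-3 mol, y = 7.095 × 10^-3 mol
mass of NaOH = 5.217 × 10^-3 × 40.00 = 0.2087 g
% NaOH = 0.2087 / 0.6233 × 100 = 33.48 %

33.48 %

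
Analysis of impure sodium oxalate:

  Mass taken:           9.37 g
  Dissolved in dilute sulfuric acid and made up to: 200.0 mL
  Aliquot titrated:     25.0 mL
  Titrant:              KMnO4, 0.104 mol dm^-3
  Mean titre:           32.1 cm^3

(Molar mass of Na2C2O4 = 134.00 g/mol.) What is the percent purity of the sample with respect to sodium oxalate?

95.5 %

2 MnO4^- + 5 C2O4^2- + 16 H^+ → 2 Mn^2+ + 10 CO2 + 8 H2O
n(KMnO4) per titration = 0.0321 × 0.104 = 3.34 × 10^-3 mol
From the 5:2 ratio, n(Na2C2O4) in each aliquot = 5/2 × 3.34 × 10^-3 = 8.35 × 10^-3 mol
n(Na2C2O4) in the whole flask = 8.35 × 10^-3 × 200.0/25.0 = 0.0668 mol
mass of Na2C2O4 = 0.0668 × 134.00 = 8.95 g
% Na2C2O4 = 8.95 / 9.37 × 100 = 95.5 %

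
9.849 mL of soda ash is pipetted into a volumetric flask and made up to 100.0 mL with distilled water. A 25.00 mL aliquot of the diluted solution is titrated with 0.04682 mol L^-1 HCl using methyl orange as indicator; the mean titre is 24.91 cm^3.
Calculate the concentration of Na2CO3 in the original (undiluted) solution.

Na2CO3 + 2 HCl → 2 NaCl + H2O + CO2
n(HCl) = 0.02491 × 0.04682 = 1.166 × 10^-3 mol
From the 1:2 ratio, n(Na2CO3) in the aliquot = 1/2 × 1.166 × 10^-3 = 5.831 × 10^-4 mol
[Na2CO3]_dilute = 5.831 × 10^-4 / 0.02500 = 0.02333 mol/L
Dilution factor = 100.0 / 9.849 = 10.15
[Na2CO3]_stock = 0.02333 × 10.15 = 0.2368 mol/L

0.2368 mol/L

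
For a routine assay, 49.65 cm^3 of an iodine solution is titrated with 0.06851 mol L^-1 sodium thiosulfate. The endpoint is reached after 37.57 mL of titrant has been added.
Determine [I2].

I2 + 2 S2O3^2- → 2 I^- + S4O6^2-
n(Na2S2O3) = 0.03757 L × 0.06851 mol/L = 2.574 × 10^-3 mol
From the 1:2 mole ratio, n(I2) = 1/2 × 2.574 × 10^-3 = 1.287 × 10^-3 mol
[I2] = 1.287 × 10^-3 mol / 0.04965 L = 0.02592 mol/L

0.02592 mol/L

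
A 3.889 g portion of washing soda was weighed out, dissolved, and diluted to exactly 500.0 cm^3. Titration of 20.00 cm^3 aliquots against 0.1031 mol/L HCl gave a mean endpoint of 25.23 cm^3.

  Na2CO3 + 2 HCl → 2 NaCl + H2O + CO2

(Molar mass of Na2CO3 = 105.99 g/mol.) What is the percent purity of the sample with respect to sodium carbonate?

n(HCl) per titration = 0.02523 × 0.1031 = 2.601 × 10^-3 mol
From the 1:2 ratio, n(Na2CO3) in each aliquot = 1/2 × 2.601 × 10^-3 = 1.301 × 10^-3 mol
n(Na2CO3) in the whole flask = 1.301 × 10^-3 × 500.0/20.00 = 0.03252 mol
mass of Na2CO3 = 0.03252 × 105.99 = 3.446 g
% Na2CO3 = 3.446 / 3.889 × 100 = 88.62 %

88.62 %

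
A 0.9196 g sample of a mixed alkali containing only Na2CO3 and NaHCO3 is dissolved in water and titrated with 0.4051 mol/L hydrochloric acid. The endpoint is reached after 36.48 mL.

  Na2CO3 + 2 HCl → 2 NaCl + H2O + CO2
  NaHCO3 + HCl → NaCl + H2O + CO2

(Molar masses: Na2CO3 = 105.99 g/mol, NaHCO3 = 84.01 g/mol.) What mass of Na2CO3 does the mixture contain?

n(HCl) = 0.03648 × 0.4051 = 0.01478 mol
Let x = n(Na2CO3), y = n(NaHCO3).
Titrant: 2x + 1y = 0.01478;  mass: 105.99x + 84.01y = 0.9196
Solving, x = 5.189 × 10^-3 mol, y = 4.399 × 10^-3 mol
mass of Na2CO3 = 5.189 × 10^-3 × 105.99 = 0.5500 g

0.5500 g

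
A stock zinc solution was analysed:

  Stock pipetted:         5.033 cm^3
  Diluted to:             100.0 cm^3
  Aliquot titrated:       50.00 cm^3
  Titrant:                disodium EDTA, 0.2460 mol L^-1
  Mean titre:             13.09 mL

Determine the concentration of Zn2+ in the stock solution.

1.280 mol/L

Zn^2+ + EDTA^4- → [Zn(EDTA)]^2-
n(EDTA) = 0.01309 × 0.2460 = 3.220 × 10^-3 mol
n(Zn2+) in the aliquot = 3.220 × 10^-3 mol (1:1 ratio)
[Zn2+]_dilute = 3.220 × 10^-3 / 0.05000 = 0.06440 mol/L
Dilution factor = 100.0 / 5.033 = 19.87
[Zn2+]_stock = 0.06440 × 19.87 = 1.280 mol/L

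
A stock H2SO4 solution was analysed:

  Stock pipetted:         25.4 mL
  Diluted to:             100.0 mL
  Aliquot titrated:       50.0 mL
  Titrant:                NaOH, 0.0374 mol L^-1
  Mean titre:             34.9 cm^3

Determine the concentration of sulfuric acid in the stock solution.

H2SO4 + 2 NaOH → Na2SO4 + 2 H2O
n(NaOH) = 0.0349 × 0.0374 = 1.31 × 10^-3 mol
From the 1:2 ratio, n(H2SO4) in the aliquot = 1/2 × 1.31 × 10^-3 = 6.53 × 10^-4 mol
[H2SO4]_dilute = 6.53 × 10^-4 / 0.0500 = 0.0131 mol/L
Dilution factor = 100.0 / 25.4 = 3.937
[H2SO4]_stock = 0.0131 × 3.937 = 0.0514 mol/L

0.0514 mol/L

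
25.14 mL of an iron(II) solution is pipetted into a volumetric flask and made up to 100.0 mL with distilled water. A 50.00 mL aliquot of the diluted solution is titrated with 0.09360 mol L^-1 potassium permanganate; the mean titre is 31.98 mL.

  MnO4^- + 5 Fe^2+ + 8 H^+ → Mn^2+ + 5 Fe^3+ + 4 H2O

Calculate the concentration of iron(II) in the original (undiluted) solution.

n(KMnO4) = 0.03198 × 0.09360 = 2.993 × 10^-3 mol
From the 5:1 ratio, n(Fe2+) in the aliquot = 5/1 × 2.993 × 10^-3 = 0.01497 mol
[Fe2+]_dilute = 0.01497 / 0.05000 = 0.2993 mol/L
Dilution factor = 100.0 / 25.14 = 3.978
[Fe2+]_stock = 0.2993 × 3.978 = 1.191 mol/L

1.191 mol/L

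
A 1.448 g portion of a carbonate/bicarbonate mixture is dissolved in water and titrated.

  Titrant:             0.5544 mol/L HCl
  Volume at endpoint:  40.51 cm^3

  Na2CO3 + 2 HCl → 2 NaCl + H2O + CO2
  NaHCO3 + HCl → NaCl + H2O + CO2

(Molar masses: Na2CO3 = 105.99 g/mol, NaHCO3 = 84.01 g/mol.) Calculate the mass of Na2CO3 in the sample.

0.7497 g

n(HCl) = 0.04051 × 0.5544 = 0.02246 mol
Let x = n(Na2CO3), y = n(NaHCO3).
Titrant: 2x + 1y = 0.02246;  mass: 105.99x + 84.01y = 1.448
Solving, x = 7.073 × 10^-3 mol, y = 8.312 × 10^-3 mol
mass of Na2CO3 = 7.073 × 10^-3 × 105.99 = 0.7497 g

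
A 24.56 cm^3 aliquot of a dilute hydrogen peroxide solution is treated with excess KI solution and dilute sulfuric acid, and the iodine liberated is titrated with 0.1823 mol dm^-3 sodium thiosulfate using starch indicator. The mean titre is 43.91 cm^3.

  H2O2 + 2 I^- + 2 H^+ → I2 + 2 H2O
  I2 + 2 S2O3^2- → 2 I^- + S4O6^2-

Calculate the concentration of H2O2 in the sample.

n(S2O3^2-) = 0.04391 × 0.1823 = 8.005 × 10^-3 mol
n(I2) = n(S2O3^2-)/2 = 4.002 × 10^-3 mol
n(H2O2) in the aliquot = 4.002 × 10^-3 mol (1:1 ratio)
[H2O2] = 4.002 × 10^-3 / 0.02456 = 0.1630 mol/L

0.1630 mol/L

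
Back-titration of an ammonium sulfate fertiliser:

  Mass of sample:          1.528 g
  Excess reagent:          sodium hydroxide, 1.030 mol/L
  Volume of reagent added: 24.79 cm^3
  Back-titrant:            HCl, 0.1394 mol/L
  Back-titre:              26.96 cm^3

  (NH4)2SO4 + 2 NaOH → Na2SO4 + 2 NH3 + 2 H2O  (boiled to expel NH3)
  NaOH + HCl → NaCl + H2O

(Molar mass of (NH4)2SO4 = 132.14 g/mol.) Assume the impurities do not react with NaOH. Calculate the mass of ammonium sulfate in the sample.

n(NaOH) added = 0.02479 × 1.030 = 0.02553 mol
n(HCl) used in back-titration = 0.02696 × 0.1394 = 3.758 × 10^-3 mol
n(NaOH) left over = 3.758 × 10^-3 mol (1:1 ratio)
n(NaOH) consumed by analyte = 0.02553 − 3.758 × 10^-3 = 0.02178 mol
From the 1:2 ratio, n((NH4)2SO4) = 1/2 × 0.02178 = 0.01089 mol
mass of (NH4)2SO4 = 0.01089 × 132.14 = 1.439 g

1.439 g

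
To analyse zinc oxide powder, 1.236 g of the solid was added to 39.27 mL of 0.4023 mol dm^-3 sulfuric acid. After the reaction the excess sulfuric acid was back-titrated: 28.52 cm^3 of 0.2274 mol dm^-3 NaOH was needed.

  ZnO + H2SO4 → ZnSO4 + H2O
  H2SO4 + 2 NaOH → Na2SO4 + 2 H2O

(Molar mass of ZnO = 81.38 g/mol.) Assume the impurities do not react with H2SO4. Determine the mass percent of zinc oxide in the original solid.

n(H2SO4) added = 0.03927 × 0.4023 = 0.01580 mol
n(NaOH) used in back-titration = 0.02852 × 0.2274 = 6.485 × 10^-3 mol
From the 1:2 ratio, n(H2SO4) left over = 1/2 × 6.485 × 10^-3 = 3.243 × 10^-3 mol
n(H2SO4) consumed by analyte = 0.01580 − 3.243 × 10^-3 = 0.01256 mol
n(ZnO) = 0.01256 mol (1:1 ratio)
mass of ZnO = 0.01256 × 81.38 = 1.022 g
% ZnO = 1.022 / 1.236 × 100 = 82.67 %

82.67 %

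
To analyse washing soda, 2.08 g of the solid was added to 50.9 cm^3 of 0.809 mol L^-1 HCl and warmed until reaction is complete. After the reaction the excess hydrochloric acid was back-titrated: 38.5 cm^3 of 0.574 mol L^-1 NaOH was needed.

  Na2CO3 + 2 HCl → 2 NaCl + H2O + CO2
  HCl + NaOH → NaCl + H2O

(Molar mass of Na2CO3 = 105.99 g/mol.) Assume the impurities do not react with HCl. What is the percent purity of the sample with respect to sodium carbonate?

n(HCl) added = 0.0509 × 0.809 = 0.0412 mol
n(NaOH) used in back-titration = 0.0385 × 0.574 = 0.0221 mol
n(HCl) left over = 0.0221 mol (1:1 ratio)
n(HCl) consumed by analyte = 0.0412 − 0.0221 = 0.0191 mol
From the 1:2 ratio, n(Na2CO3) = 1/2 × 0.0191 = 9.54 × 10^-3 mol
mass of Na2CO3 = 9.54 × 10^-3 × 105.99 = 1.01 g
% Na2CO3 = 1.01 / 2.08 × 100 = 48.6 %

48.6 %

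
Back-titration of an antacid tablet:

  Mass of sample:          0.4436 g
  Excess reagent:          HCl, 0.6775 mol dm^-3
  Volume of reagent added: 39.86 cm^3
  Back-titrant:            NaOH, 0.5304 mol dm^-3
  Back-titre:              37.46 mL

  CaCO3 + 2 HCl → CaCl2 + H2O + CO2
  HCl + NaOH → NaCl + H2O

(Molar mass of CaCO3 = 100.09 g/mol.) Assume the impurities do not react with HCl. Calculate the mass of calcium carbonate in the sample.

n(HCl) added = 0.03986 × 0.6775 = 0.02701 mol
n(NaOH) used in back-titration = 0.03746 × 0.5304 = 0.01987 mol
n(HCl) left over = 0.01987 mol (1:1 ratio)
n(HCl) consumed by analyte = 0.02701 − 0.01987 = 7.136 × 10^-3 mol
From the 1:2 ratio, n(CaCO3) = 1/2 × 7.136 × 10^-3 = 3.568 × 10^-3 mol
mass of CaCO3 = 3.568 × 10^-3 × 100.09 = 0.3571 g

0.3571 g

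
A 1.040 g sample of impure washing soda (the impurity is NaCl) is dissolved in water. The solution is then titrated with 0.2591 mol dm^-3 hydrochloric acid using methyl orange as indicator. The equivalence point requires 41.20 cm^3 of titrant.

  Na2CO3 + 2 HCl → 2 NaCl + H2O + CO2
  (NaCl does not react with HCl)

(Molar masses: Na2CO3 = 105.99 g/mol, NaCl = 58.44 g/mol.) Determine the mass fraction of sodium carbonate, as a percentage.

n(HCl) = 0.04120 × 0.2591 = 0.01067 mol
Let x = n(Na2CO3), y = n(NaCl).
Titrant: 2x = 0.01067;  mass: 105.99x + 58.44y = 1.040
Solving, x = 5.337 × 10^-3 mol, y = 8.116 × 10^-3 mol
mass of Na2CO3 = 5.337 × 10^-3 × 105.99 = 0.5657 g
% Na2CO3 = 0.5657 / 1.040 × 100 = 54.40 %

54.40 %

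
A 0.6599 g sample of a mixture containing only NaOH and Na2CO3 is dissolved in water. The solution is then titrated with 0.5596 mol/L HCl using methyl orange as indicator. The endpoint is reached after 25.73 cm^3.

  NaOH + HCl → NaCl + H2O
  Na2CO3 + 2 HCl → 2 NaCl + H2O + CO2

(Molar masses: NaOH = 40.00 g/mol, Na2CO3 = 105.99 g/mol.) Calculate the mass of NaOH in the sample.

0.3175 g

n(HCl) = 0.02573 × 0.5596 = 0.01440 mol
Let x = n(NaOH), y = n(Na2CO3).
Titrant: 1x + 2y = 0.01440;  mass: 40.00x + 105.99y = 0.6599
Solving, x = 7.938 × 10^-3 mol, y = 3.230 × 10^-3 mol
mass of NaOH = 7.938 × 10^-3 × 40.00 = 0.3175 g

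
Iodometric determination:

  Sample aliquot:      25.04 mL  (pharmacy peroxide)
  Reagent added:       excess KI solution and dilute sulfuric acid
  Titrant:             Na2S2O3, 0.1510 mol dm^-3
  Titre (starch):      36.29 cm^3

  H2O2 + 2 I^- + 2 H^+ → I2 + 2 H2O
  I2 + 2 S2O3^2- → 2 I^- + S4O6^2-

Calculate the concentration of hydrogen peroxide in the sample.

n(S2O3^2-) = 0.03629 × 0.1510 = 5.480 × 10^-3 mol
n(I2) = n(S2O3^2-)/2 = 2.740 × 10^-3 mol
n(H2O2) in the aliquot = 2.740 × 10^-3 mol (1:1 ratio)
[H2O2] = 2.740 × 10^-3 / 0.02504 = 0.1094 mol/L

0.1094 mol/L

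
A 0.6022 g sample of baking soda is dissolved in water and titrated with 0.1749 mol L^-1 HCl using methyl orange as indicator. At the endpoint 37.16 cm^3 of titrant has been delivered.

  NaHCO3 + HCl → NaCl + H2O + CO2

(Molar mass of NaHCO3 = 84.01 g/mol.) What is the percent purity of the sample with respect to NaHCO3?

90.67 %

n(HCl) = 0.03716 L × 0.1749 mol/L = 6.499 × 10^-3 mol
n(NaHCO3) = 6.499 × 10^-3 mol (1:1 ratio)
mass of NaHCO3 = 6.499 × 10^-3 × 84.01 g/mol = 0.5460 g
% NaHCO3 = 0.5460 / 0.6022 × 100 = 90.67 %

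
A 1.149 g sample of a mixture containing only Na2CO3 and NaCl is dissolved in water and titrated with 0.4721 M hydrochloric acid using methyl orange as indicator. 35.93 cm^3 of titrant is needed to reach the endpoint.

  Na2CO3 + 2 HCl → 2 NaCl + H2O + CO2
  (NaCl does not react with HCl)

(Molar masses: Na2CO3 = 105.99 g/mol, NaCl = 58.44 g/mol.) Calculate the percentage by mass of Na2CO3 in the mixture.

78.24 %

n(HCl) = 0.03593 × 0.4721 = 0.01696 mol
Let x = n(Na2CO3), y = n(NaCl).
Titrant: 2x = 0.01696;  mass: 105.99x + 58.44y = 1.149
Solving, x = 8.481 × 10^-3 mol, y = 4.279 × 10^-3 mol
mass of Na2CO3 = 8.481 × 10^-3 × 105.99 = 0.8989 g
% Na2CO3 = 0.8989 / 1.149 × 100 = 78.24 %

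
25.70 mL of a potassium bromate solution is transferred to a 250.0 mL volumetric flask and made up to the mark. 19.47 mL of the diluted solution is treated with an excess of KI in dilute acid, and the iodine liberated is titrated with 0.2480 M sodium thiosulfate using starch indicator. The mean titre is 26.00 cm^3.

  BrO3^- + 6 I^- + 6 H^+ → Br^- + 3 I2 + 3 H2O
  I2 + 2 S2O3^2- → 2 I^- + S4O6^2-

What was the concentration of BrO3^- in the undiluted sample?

n(S2O3^2-) = 0.02600 × 0.2480 = 6.448 × 10^-3 mol
n(I2) = n(S2O3^2-)/2 = 3.224 × 10^-3 mol
From the 1:3 ratio, n(BrO3^-) in the aliquot = 1/3 × 3.224 × 10^-3 = 1.075 × 10^-3 mol
[BrO3^-]_dilute = 1.075 × 10^-3 / 0.01947 = 0.05520 mol/L
[BrO3^-]_original = 0.05520 × 250.0/25.70 = 0.5369 mol/L

0.5369 M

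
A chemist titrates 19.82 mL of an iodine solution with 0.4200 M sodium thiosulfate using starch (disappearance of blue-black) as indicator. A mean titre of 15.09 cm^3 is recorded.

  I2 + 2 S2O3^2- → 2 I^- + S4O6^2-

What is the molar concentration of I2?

0.1599 M

n(Na2S2O3) = 0.01509 L × 0.4200 mol/L = 6.338 × 10^-3 mol
From the 1:2 mole ratio, n(I2) = 1/2 × 6.338 × 10^-3 = 3.169 × 10^-3 mol
[I2] = 3.169 × 10^-3 mol / 0.01982 L = 0.1599 mol/L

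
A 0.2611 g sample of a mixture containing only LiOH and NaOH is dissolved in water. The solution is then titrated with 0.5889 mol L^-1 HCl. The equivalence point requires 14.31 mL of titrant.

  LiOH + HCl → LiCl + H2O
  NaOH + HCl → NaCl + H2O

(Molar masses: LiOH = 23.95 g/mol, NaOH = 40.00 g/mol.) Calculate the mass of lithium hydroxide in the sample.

0.1134 g

n(HCl) = 0.01431 × 0.5889 = 8.427 × 10^-3 mol
Let x = n(LiOH), y = n(NaOH).
Titrant: 1x + 1y = 8.427 × 10^-3;  mass: 23.95x + 40.00y = 0.2611
Solving, x = 4.734 × 10^-3 mol, y = 3.693 × 10^-3 mol
mass of LiOH = 4.734 × 10^-3 × 23.95 = 0.1134 g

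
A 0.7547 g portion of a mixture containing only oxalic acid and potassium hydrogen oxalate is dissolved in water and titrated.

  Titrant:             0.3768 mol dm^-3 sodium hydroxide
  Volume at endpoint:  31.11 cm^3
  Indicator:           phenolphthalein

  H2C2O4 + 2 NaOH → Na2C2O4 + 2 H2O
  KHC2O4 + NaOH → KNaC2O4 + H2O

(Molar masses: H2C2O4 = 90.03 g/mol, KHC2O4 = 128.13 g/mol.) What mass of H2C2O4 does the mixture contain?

n(NaOH) = 0.03111 × 0.3768 = 0.01172 mol
Let x = n(H2C2O4), y = n(KHC2O4).
Titrant: 2x + 1y = 0.01172;  mass: 90.03x + 128.13y = 0.7547
Solving, x = 4.495 × 10^-3 mol, y = 2.731 × 10^-3 mol
mass of H2C2O4 = 4.495 × 10^-3 × 90.03 = 0.4047 g

0.4047 g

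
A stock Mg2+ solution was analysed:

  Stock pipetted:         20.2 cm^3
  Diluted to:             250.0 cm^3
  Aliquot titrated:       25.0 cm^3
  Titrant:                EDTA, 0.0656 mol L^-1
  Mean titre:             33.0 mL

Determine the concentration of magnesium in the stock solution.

1.07 mol/L

Mg^2+ + EDTA^4- → [Mg(EDTA)]^2-
n(EDTA) = 0.0330 × 0.0656 = 2.16 × 10^-3 mol
n(Mg2+) in the aliquot = 2.16 × 10^-3 mol (1:1 ratio)
[Mg2+]_dilute = 2.16 × 10^-3 / 0.0250 = 0.0866 mol/L
Dilution factor = 250.0 / 20.2 = 12.38
[Mg2+]_stock = 0.0866 × 12.38 = 1.07 mol/L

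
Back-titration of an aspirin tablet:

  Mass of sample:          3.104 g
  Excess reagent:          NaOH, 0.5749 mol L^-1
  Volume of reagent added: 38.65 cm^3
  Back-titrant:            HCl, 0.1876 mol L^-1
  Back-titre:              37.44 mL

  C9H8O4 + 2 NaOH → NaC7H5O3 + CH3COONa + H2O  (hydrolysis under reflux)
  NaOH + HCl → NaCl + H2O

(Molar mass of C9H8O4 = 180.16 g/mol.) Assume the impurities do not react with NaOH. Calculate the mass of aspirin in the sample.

1.369 g

n(NaOH) added = 0.03865 × 0.5749 = 0.02222 mol
n(HCl) used in back-titration = 0.03744 × 0.1876 = 7.024 × 10^-3 mol
n(NaOH) left over = 7.024 × 10^-3 mol (1:1 ratio)
n(NaOH) consumed by analyte = 0.02222 − 7.024 × 10^-3 = 0.01520 mol
From the 1:2 ratio, n(C9H8O4) = 1/2 × 0.01520 = 7.598 × 10^-3 mol
mass of C9H8O4 = 7.598 × 10^-3 × 180.16 = 1.369 g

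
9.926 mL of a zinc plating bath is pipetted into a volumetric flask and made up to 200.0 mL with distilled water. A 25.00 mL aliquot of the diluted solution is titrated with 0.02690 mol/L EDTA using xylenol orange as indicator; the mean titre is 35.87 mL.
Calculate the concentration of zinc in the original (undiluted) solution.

0.7777 mol/L

Zn^2+ + EDTA^4- → [Zn(EDTA)]^2-
n(EDTA) = 0.03587 × 0.02690 = 9.649 × 10^-4 mol
n(Zn2+) in the aliquot = 9.649 × 10^-4 mol (1:1 ratio)
[Zn2+]_dilute = 9.649 × 10^-4 / 0.02500 = 0.03860 mol/L
Dilution factor = 200.0 / 9.926 = 20.15
[Zn2+]_stock = 0.03860 × 20.15 = 0.7777 mol/L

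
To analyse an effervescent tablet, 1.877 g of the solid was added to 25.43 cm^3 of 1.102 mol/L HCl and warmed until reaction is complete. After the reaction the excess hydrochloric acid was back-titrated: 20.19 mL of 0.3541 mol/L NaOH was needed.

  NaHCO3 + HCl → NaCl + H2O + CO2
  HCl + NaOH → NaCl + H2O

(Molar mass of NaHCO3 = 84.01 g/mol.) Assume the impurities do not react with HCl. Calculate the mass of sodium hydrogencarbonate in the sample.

1.754 g

n(HCl) added = 0.02543 × 1.102 = 0.02802 mol
n(NaOH) used in back-titration = 0.02019 × 0.3541 = 7.149 × 10^-3 mol
n(HCl) left over = 7.149 × 10^-3 mol (1:1 ratio)
n(HCl) consumed by analyte = 0.02802 − 7.149 × 10^-3 = 0.02087 mol
n(NaHCO3) = 0.02087 mol (1:1 ratio)
mass of NaHCO3 = 0.02087 × 84.01 = 1.754 g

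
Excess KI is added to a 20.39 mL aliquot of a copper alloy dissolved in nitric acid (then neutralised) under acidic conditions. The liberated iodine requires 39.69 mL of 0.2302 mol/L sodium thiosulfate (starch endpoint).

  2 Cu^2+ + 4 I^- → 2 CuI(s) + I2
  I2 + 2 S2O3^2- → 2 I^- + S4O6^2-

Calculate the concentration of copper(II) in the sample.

0.4481 mol/L

n(S2O3^2-) = 0.03969 × 0.2302 = 9.137 × 10^-3 mol
n(I2) = n(S2O3^2-)/2 = 4.568 × 10^-3 mol
From the 2:1 ratio, n(Cu2+) in the aliquot = 2/1 × 4.568 × 10^-3 = 9.137 × 10^-3 mol
[Cu2+] = 9.137 × 10^-3 / 0.02039 = 0.4481 mol/L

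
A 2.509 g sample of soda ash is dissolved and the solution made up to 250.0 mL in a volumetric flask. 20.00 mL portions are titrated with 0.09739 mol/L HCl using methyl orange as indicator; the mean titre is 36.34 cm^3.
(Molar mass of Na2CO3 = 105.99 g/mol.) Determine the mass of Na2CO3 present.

2.344 g

Na2CO3 + 2 HCl → 2 NaCl + H2O + CO2
n(HCl) per titration = 0.03634 × 0.09739 = 3.539 × 10^-3 mol
From the 1:2 ratio, n(Na2CO3) in each aliquot = 1/2 × 3.539 × 10^-3 = 1.770 × 10^-3 mol
n(Na2CO3) in the whole flask = 1.770 × 10^-3 × 250.0/20.00 = 0.02212 mol
mass of Na2CO3 = 0.02212 × 105.99 = 2.344 g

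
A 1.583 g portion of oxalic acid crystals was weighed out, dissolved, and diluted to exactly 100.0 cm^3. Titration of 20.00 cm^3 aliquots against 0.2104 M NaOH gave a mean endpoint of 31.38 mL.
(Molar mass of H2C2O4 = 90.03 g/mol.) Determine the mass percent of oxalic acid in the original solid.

93.87 %

H2C2O4 + 2 NaOH → Na2C2O4 + 2 H2O
n(NaOH) per titration = 0.03138 × 0.2104 = 6.602 × 10^-3 mol
From the 1:2 ratio, n(H2C2O4) in each aliquot = 1/2 × 6.602 × 10^-3 = 3.301 × 10^-3 mol
n(H2C2O4) in the whole flask = 3.301 × 10^-3 × 100.0/20.00 = 0.01651 mol
mass of H2C2O4 = 0.01651 × 90.03 = 1.486 g
% H2C2O4 = 1.486 / 1.583 × 100 = 93.87 %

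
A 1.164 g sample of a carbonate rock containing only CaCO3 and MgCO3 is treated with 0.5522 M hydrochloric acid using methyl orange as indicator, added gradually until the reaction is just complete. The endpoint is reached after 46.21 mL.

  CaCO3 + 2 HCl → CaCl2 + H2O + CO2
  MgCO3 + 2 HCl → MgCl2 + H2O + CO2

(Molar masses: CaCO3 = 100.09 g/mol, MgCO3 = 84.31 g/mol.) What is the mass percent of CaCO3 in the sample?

48.13 %

n(HCl) = 0.04621 × 0.5522 = 0.02552 mol
Let x = n(CaCO3), y = n(MgCO3).
Titrant: 2x + 2y = 0.02552;  mass: 100.09x + 84.31y = 1.164
Solving, x = 5.597 × 10^-3 mol, y = 7.161 × 10^-3 mol
mass of CaCO3 = 5.597 × 10^-3 × 100.09 = 0.5602 g
% CaCO3 = 0.5602 / 1.164 × 100 = 48.13 %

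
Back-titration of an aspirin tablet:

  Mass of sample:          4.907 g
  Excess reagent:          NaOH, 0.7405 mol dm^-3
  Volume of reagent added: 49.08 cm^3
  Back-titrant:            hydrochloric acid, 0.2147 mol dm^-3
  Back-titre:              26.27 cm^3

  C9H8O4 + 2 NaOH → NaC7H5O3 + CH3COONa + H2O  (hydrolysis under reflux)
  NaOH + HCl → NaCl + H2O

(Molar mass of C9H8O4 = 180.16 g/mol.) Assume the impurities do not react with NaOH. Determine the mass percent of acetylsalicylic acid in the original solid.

56.36 %

n(NaOH) added = 0.04908 × 0.7405 = 0.03634 mol
n(HCl) used in back-titration = 0.02627 × 0.2147 = 5.640 × 10^-3 mol
n(NaOH) left over = 5.640 × 10^-3 mol (1:1 ratio)
n(NaOH) consumed by analyte = 0.03634 − 5.640 × 10^-3 = 0.03070 mol
From the 1:2 ratio, n(C9H8O4) = 1/2 × 0.03070 = 0.01535 mol
mass of C9H8O4 = 0.01535 × 180.16 = 2.766 g
% C9H8O4 = 2.766 / 4.907 × 100 = 56.36 %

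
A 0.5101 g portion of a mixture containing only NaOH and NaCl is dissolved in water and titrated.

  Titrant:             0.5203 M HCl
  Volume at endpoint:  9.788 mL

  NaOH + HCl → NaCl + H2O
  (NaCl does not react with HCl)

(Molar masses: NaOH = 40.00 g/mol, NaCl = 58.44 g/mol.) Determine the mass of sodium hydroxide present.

0.2037 g

n(HCl) = 0.009788 × 0.5203 = 5.093 × 10^-3 mol
Let x = n(NaOH), y = n(NaCl).
Titrant: 1x = 5.093 × 10^-3;  mass: 40.00x + 58.44y = 0.5101
Solving, x = 5.093 × 10^-3 mol, y = 5.243 × 10^-3 mol
mass of NaOH = 5.093 × 10^-3 × 40.00 = 0.2037 g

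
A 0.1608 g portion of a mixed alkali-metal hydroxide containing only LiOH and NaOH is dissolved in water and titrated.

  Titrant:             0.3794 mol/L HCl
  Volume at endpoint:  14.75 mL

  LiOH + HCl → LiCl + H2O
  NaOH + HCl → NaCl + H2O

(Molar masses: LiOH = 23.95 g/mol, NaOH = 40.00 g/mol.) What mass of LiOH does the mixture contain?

n(HCl) = 0.01475 × 0.3794 = 5.596 × 10^-3 mol
Let x = n(LiOH), y = n(NaOH).
Titrant: 1x + 1y = 5.596 × 10^-3;  mass: 23.95x + 40.00y = 0.1608
Solving, x = 3.928 × 10^-3 mol, y = 1.668 × 10^-3 mol
mass of LiOH = 3.928 × 10^-3 × 23.95 = 0.09408 g

0.09408 g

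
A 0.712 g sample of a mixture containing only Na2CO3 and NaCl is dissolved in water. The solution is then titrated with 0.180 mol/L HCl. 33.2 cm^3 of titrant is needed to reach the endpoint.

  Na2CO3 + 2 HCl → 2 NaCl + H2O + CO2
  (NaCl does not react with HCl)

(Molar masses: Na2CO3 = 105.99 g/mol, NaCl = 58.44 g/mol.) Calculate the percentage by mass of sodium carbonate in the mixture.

n(HCl) = 0.0332 × 0.180 = 5.98 × 10^-3 mol
Let x = n(Na2CO3), y = n(NaCl).
Titrant: 2x = 5.98 × 10^-3;  mass: 105.99x + 58.44y = 0.712
Solving, x = 2.99 × 10^-3 mol, y = 6.76 × 10^-3 mol
mass of Na2CO3 = 2.99 × 10^-3 × 105.99 = 0.317 g
% Na2CO3 = 0.317 / 0.712 × 100 = 44.5 %

44.5 %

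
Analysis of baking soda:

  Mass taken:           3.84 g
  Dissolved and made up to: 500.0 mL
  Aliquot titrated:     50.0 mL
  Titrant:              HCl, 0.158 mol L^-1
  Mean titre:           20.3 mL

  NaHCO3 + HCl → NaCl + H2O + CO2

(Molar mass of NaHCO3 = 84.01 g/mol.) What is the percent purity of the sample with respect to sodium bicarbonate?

70.2 %

n(HCl) per titration = 0.0203 × 0.158 = 3.21 × 10^-3 mol
n(NaHCO3) in each aliquot = 3.21 × 10^-3 mol (1:1 ratio)
n(NaHCO3) in the whole flask = 3.21 × 10^-3 × 500.0/50.0 = 0.0321 mol
mass of NaHCO3 = 0.0321 × 84.01 = 2.69 g
% NaHCO3 = 2.69 / 3.84 × 100 = 70.2 %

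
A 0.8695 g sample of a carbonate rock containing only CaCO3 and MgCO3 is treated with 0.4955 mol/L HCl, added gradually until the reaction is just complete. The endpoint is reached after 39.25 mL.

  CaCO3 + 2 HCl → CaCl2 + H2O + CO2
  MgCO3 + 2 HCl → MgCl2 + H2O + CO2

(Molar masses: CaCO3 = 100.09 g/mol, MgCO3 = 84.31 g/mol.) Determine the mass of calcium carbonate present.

n(HCl) = 0.03925 × 0.4955 = 0.01945 mol
Let x = n(CaCO3), y = n(MgCO3).
Titrant: 2x + 2y = 0.01945;  mass: 100.09x + 84.31y = 0.8695
Solving, x = 3.147 × 10^-3 mol, y = 6.578 × 10^-3 mol
mass of CaCO3 = 3.147 × 10^-3 × 100.09 = 0.3149 g

0.3149 g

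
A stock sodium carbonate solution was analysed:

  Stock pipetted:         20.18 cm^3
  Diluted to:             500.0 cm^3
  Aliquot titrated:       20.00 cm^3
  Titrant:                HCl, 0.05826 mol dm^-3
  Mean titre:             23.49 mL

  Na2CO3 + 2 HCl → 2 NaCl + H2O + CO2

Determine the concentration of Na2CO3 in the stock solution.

0.8477 mol/L

n(HCl) = 0.02349 × 0.05826 = 1.369 × 10^-3 mol
From the 1:2 ratio, n(Na2CO3) in the aliquot = 1/2 × 1.369 × 10^-3 = 6.843 × 10^-4 mol
[Na2CO3]_dilute = 6.843 × 10^-4 / 0.02000 = 0.03421 mol/L
Dilution factor = 500.0 / 20.18 = 24.78
[Na2CO3]_stock = 0.03421 × 24.78 = 0.8477 mol/L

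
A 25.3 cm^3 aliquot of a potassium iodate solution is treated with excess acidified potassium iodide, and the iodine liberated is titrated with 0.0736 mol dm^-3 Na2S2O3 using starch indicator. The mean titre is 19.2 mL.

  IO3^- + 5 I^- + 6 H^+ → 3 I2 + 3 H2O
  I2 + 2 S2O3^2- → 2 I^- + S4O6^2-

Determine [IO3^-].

n(S2O3^2-) = 0.0192 × 0.0736 = 1.41 × 10^-3 mol
n(I2) = n(S2O3^2-)/2 = 7.07 × 10^-4 mol
From the 1:3 ratio, n(IO3^-) in the aliquot = 1/3 × 7.07 × 10^-4 = 2.36 × 10^-4 mol
[IO3^-] = 2.36 × 10^-4 / 0.0253 = 0.00931 mol/L

0.00931 mol/L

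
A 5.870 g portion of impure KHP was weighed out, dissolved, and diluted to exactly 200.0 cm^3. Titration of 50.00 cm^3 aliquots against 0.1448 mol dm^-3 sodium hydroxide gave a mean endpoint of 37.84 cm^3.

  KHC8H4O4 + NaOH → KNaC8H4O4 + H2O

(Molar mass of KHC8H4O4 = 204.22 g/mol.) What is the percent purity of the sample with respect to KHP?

76.25 %

n(NaOH) per titration = 0.03784 × 0.1448 = 5.479 × 10^-3 mol
n(KHC8H4O4) in each aliquot = 5.479 × 10^-3 mol (1:1 ratio)
n(KHC8H4O4) in the whole flask = 5.479 × 10^-3 × 200.0/50.00 = 0.02192 mol
mass of KHC8H4O4 = 0.02192 × 204.22 = 4.476 g
% KHC8H4O4 = 4.476 / 5.870 × 100 = 76.25 %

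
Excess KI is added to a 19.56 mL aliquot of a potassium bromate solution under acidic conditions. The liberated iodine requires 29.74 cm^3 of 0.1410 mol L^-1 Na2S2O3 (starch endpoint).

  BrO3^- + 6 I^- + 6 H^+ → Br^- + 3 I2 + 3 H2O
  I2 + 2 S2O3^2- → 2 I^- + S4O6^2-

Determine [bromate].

n(S2O3^2-) = 0.02974 × 0.1410 = 4.193 × 10^-3 mol
n(I2) = n(S2O3^2-)/2 = 2.097 × 10^-3 mol
From the 1:3 ratio, n(BrO3^-) in the aliquot = 1/3 × 2.097 × 10^-3 = 6.989 × 10^-4 mol
[BrO3^-] = 6.989 × 10^-4 / 0.01956 = 0.03573 mol/L

0.03573 mol/L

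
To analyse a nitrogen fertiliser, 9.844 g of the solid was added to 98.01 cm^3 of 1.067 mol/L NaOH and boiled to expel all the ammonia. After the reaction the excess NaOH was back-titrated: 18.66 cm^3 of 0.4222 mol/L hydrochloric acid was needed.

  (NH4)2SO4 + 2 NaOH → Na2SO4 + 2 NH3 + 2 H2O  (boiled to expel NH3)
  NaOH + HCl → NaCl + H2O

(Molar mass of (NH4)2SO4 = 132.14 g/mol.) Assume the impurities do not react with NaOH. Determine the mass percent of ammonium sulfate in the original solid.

64.90 %

n(NaOH) added = 0.09801 × 1.067 = 0.1046 mol
n(HCl) used in back-titration = 0.01866 × 0.4222 = 7.878 × 10^-3 mol
n(NaOH) left over = 7.878 × 10^-3 mol (1:1 ratio)
n(NaOH) consumed by analyte = 0.1046 − 7.878 × 10^-3 = 0.09670 mol
From the 1:2 ratio, n((NH4)2SO4) = 1/2 × 0.09670 = 0.04835 mol
mass of (NH4)2SO4 = 0.04835 × 132.14 = 6.389 g
% (NH4)2SO4 = 6.389 / 9.844 × 100 = 64.90 %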